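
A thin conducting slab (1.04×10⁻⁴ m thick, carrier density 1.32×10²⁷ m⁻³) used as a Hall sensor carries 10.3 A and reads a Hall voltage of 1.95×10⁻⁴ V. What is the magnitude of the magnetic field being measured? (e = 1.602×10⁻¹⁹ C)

From V_H = IB/(n e t), B = V_H n e t / I.
B = (1.95×10⁻⁴)(1.32×10²⁷)(1.602×10⁻¹⁹)(1.04×10⁻⁴)/10.3 ≈ 0.416 T.

B ≈ 0.416 T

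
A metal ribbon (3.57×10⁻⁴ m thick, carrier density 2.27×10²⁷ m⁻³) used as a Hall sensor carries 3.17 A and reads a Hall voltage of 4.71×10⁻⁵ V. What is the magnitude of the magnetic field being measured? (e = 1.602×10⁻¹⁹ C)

B ≈ 1.93 T

From V_H = IB/(n e t), B = V_H n e t / I.
B = (4.71×10⁻⁵)(2.27×10²⁷)(1.602×10⁻¹⁹)(3.57×10⁻⁴)/3.17 ≈ 1.93 T.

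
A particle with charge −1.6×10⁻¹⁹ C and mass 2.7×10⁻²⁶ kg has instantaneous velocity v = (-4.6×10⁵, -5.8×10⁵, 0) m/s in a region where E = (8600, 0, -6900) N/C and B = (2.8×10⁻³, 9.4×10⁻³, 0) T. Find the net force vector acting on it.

v×B = (0, 0, -2700) N/C.
E + v×B = (8600, 0, -9600) N/C.
F = q(E + v×B) = (−1.6×10⁻¹⁹ C)·(8600, 0, -9600) = (-1.38×10⁻¹⁵, 0, 1.54×10⁻¹⁵) N.

F ≈ (-1.38×10⁻¹⁵, 0, 1.54×10⁻¹⁵) N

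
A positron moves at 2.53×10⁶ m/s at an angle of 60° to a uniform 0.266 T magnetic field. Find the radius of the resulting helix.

r ≈ 4.68×10⁻⁵ m

v⊥ = v sinθ = 2.53×10⁶·sin60° ≈ 2.191×10⁶ m/s.
r = m v⊥/(|q|B) = (9.109×10⁻³¹)(2.191×10⁶)/((1.602×10⁻¹⁹)(0.266)) ≈ 4.68×10⁻⁵ m.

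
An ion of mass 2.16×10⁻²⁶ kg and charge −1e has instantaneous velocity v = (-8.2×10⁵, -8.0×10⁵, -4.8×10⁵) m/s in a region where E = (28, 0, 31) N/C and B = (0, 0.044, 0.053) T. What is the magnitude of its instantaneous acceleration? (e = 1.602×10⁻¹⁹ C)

v×B = (-2.13×10⁴, 4.35×10⁴, -3.61×10⁴) N/C.
E + v×B = (-2.13×10⁴, 4.35×10⁴, -3.60×10⁴) N/C.
F = q(E + v×B) = (−1.602×10⁻¹⁹ C)·(-2.13×10⁴, 4.35×10⁴, -3.60×10⁴) = (3.40×10⁻¹⁵, -6.96×10⁻¹⁵, 5.78×10⁻¹⁵) N.
|a| = |F|/m = 9.665×10⁻¹⁵/2.16×10⁻²⁶ ≈ 4.47×10¹¹ m/s².

|a| ≈ 4.47×10¹¹ m/s²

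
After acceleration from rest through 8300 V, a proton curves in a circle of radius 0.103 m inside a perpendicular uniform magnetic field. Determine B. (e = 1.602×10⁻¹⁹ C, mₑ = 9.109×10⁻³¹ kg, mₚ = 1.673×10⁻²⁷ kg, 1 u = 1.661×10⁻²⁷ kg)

B ≈ 0.128 T

v = √(2|q|V/m) = √(2·1.602×10⁻¹⁹·8300/1.673×10⁻²⁷) ≈ 1.261×10⁶ m/s.
B = mv/(|q|r) = (1.673×10⁻²⁷)(1.261×10⁶)/((1.602×10⁻¹⁹)(0.103)) ≈ 0.128 T.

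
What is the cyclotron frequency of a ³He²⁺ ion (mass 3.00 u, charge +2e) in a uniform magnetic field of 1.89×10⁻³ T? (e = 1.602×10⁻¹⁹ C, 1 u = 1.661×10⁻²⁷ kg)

f = |q|B/(2πm).
f = (3.204×10⁻¹⁹)(1.89×10⁻³)/(2π·4.983×10⁻²⁷) ≈ 1.93×10⁴ Hz.

f ≈ 1.93×10⁴ Hz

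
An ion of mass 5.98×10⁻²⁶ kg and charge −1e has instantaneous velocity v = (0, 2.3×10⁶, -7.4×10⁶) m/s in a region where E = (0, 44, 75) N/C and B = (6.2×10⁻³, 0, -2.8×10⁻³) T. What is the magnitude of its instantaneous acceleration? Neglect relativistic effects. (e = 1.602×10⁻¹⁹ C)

|a| ≈ 1.30×10¹¹ m/s²

v×B = (-6440, -4.59×10⁴, -1.43×10⁴) N/C.
E + v×B = (-6440, -4.58×10⁴, -1.42×10⁴) N/C.
F = q(E + v×B) = (−1.602×10⁻¹⁹ C)·(-6440, -4.58×10⁴, -1.42×10⁴) = (1.03×10⁻¹⁵, 7.34×10⁻¹⁵, 2.27×10⁻¹⁵) N.
|a| = |F|/m = 7.755×10⁻¹⁵/5.98×10⁻²⁶ ≈ 1.30×10¹¹ m/s².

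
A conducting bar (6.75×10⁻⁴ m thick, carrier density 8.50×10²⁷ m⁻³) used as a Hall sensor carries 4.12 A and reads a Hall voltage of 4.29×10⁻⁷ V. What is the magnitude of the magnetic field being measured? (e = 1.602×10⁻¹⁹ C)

B ≈ 0.0957 T

From V_H = IB/(n e t), B = V_H n e t / I.
B = (4.29×10⁻⁷)(8.50×10²⁷)(1.602×10⁻¹⁹)(6.75×10⁻⁴)/4.12 ≈ 0.0957 T.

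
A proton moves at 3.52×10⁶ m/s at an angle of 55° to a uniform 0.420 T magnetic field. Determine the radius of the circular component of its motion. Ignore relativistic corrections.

v⊥ = v sinθ = 3.52×10⁶·sin55° ≈ 2.883×10⁶ m/s.
r = m v⊥/(|q|B) = (1.673×10⁻²⁷)(2.883×10⁶)/((1.602×10⁻¹⁹)(0.420)) ≈ 0.0717 m.

r ≈ 0.0717 m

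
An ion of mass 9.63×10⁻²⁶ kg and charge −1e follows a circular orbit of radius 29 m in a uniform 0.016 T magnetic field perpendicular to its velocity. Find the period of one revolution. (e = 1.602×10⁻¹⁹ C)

T ≈ 2.4×10⁻⁴ s

The cyclotron period depends only on m, q, B: T = 2πm/(|q|B).
T = 2π(9.63×10⁻²⁶)/((1.602×10⁻¹⁹)(0.016)) ≈ 2.4×10⁻⁴ s.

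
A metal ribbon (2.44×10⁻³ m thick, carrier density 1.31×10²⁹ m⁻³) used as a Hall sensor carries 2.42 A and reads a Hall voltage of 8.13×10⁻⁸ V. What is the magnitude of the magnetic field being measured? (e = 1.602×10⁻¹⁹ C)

B ≈ 1.72 T

From V_H = IB/(n e t), B = V_H n e t / I.
B = (8.13×10⁻⁸)(1.31×10²⁹)(1.602×10⁻¹⁹)(2.44×10⁻³)/2.42 ≈ 1.72 T.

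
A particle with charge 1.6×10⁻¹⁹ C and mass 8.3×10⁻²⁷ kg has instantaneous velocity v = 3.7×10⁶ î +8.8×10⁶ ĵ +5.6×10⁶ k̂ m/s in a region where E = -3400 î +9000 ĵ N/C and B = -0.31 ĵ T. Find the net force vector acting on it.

v×B = (1.74×10⁶, 0, -1.15×10⁶) N/C.
E + v×B = (1.73×10⁶, 9000, -1.15×10⁶) N/C.
F = q(E + v×B) = (1.6×10⁻¹⁹ C)·(1.73×10⁶, 9000, -1.15×10⁶) = (2.77×10⁻¹³, 1.44×10⁻¹⁵, -1.84×10⁻¹³) N.

F ≈ (2.77×10⁻¹³, 1.44×10⁻¹⁵, -1.84×10⁻¹³) N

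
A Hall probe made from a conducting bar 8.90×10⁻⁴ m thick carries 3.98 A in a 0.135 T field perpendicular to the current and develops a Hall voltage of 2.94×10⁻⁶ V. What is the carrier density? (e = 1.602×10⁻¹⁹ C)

From V_H = IB/(n e t), n = IB/(V_H e t).
n = (3.98)(0.135)/((2.94×10⁻⁶)(1.602×10⁻¹⁹)(8.90×10⁻⁴)) ≈ 1.28×10²⁷ m⁻³.

n ≈ 1.28×10²⁷ m⁻³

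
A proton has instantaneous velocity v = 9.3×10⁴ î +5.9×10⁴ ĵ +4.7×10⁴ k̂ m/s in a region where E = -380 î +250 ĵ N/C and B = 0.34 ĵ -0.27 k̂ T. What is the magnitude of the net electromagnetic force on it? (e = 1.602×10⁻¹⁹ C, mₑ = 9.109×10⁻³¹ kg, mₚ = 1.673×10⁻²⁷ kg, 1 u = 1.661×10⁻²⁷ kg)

v×B = (-3.19×10⁴, 2.51×10⁴, 3.16×10⁴) N/C.
E + v×B = (-3.23×10⁴, 2.54×10⁴, 3.16×10⁴) N/C.
F = q(E + v×B) = (1.602×10⁻¹⁹ C)·(-3.23×10⁴, 2.54×10⁴, 3.16×10⁴) = (-5.17×10⁻¹⁵, 4.06×10⁻¹⁵, 5.07×10⁻¹⁵) N.
|F| = 8.30×10⁻¹⁵ N.

|F| ≈ 8.30×10⁻¹⁵ N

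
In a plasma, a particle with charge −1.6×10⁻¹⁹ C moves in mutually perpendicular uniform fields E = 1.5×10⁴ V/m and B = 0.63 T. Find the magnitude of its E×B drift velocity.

v_d ≈ 2.4×10⁴ m/s

The E×B drift speed is v_d = E/B.
v_d = 1.5×10⁴/0.63 = 2.4×10⁴ m/s.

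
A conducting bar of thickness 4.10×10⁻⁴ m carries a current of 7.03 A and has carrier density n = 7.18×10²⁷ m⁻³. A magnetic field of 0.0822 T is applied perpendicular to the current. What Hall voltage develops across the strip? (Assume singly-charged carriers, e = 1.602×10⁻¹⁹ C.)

V_H ≈ 1.23×10⁻⁶ V

V_H = IB/(n e t).
V_H = (7.03)(0.0822)/((7.18×10²⁷)(1.602×10⁻¹⁹)(4.10×10⁻⁴)) ≈ 1.23×10⁻⁶ V.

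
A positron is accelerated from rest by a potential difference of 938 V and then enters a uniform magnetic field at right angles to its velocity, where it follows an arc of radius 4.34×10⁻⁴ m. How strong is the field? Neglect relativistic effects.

B ≈ 0.238 T

v = √(2|q|V/m) = √(2·1.602×10⁻¹⁹·938/9.109×10⁻³¹) ≈ 1.816×10⁷ m/s.
B = mv/(|q|r) = (9.109×10⁻³¹)(1.816×10⁷)/((1.602×10⁻¹⁹)(4.34×10⁻⁴)) ≈ 0.238 T.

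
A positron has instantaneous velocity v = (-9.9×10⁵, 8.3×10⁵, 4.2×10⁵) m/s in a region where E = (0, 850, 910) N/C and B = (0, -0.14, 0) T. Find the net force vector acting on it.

v×B = (5.88×10⁴, 0, 1.39×10⁵) N/C.
E + v×B = (5.88×10⁴, 850, 1.40×10⁵) N/C.
F = q(E + v×B) = (1.602×10⁻¹⁹ C)·(5.88×10⁴, 850, 1.40×10⁵) = (9.42×10⁻¹⁵, 1.36×10⁻¹⁶, 2.23×10⁻¹⁴) N.

F ≈ (9.42×10⁻¹⁵, 1.36×10⁻¹⁶, 2.23×10⁻¹⁴) N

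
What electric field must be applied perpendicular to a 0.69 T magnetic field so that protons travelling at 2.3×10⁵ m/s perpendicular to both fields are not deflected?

E = 1.6×10⁵ V/m

For straight-line motion qE = qvB, so E = vB.
E = 2.3×10⁵ × 0.69 = 1.6×10⁵ V/m.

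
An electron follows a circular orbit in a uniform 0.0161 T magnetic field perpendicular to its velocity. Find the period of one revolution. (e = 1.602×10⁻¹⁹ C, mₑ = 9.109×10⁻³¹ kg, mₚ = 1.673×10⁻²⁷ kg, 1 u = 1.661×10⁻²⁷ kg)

The cyclotron period depends only on m, q, B: T = 2πm/(|q|B).
T = 2π(9.109×10⁻³¹)/((1.602×10⁻¹⁹)(0.0161)) ≈ 2.22×10⁻⁹ s.

T ≈ 2.22×10⁻⁹ s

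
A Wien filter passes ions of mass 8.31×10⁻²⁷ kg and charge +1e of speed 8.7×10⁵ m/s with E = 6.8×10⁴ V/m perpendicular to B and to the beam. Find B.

B = 0.078 T

Balance of forces in the selector: qE = qvB ⇒ B = E/v.
B = 6.8×10⁴/8.7×10⁵ = 0.078 T.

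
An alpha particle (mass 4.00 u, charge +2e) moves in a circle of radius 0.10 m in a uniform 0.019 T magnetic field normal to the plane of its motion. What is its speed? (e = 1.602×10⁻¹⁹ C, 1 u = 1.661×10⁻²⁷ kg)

v ≈ 9.2×10⁴ m/s

From |q|vB = mv²/r, v = |q|Br/m.
v = (3.204×10⁻¹⁹)(0.019)(0.10)/6.644×10⁻²⁷ ≈ 9.2×10⁴ m/s.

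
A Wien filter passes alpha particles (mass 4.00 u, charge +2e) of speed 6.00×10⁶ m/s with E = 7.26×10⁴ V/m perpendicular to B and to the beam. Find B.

B = 0.0121 T

Balance of forces in the selector: qE = qvB ⇒ B = E/v.
B = 7.26×10⁴/6.00×10⁶ = 0.0121 T.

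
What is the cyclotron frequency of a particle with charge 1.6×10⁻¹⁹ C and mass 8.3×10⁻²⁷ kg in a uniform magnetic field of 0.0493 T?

f ≈ 1.51×10⁵ Hz

f = |q|B/(2πm).
f = (1.6×10⁻¹⁹)(0.0493)/(2π·8.3×10⁻²⁷) ≈ 1.51×10⁵ Hz.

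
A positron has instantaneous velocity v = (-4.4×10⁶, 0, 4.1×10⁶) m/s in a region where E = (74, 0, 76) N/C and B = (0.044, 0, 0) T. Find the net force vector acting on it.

v×B = (0, 1.80×10⁵, 0) N/C.
E + v×B = (74.0, 1.80×10⁵, 76.0) N/C.
F = q(E + v×B) = (1.602×10⁻¹⁹ C)·(74.0, 1.80×10⁵, 76.0) = (1.19×10⁻¹⁷, 2.89×10⁻¹⁴, 1.22×10⁻¹⁷) N.

F ≈ (1.19×10⁻¹⁷, 2.89×10⁻¹⁴, 1.22×10⁻¹⁷) N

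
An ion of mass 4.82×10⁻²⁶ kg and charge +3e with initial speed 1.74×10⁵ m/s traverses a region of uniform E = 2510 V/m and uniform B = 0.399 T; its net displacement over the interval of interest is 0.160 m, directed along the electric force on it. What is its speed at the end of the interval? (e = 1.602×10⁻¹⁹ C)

B does no work; ΔKE = |q|E d.
½mv_f² = ½mv₀² + |q|Ed = ½(4.82×10⁻²⁶)(1.74×10⁵)² + (4.806×10⁻¹⁹)(2510)(0.160) ≈ 7.297×10⁻¹⁶ J + 1.930×10⁻¹⁶ J ≈ 9.227×10⁻¹⁶ J.
v_f = √(2·9.227×10⁻¹⁶/4.82×10⁻²⁶) ≈ 1.96×10⁵ m/s.

v_f ≈ 1.96×10⁵ m/s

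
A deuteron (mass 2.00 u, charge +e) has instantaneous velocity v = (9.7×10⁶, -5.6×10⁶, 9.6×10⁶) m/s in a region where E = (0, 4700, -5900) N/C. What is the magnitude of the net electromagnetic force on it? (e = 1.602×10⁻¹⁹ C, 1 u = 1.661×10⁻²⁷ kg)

Only an electric field acts, so F = qE = (1.602×10⁻¹⁹ C)·(0, 4700, -5900) = (0, 7.53×10⁻¹⁶, -9.45×10⁻¹⁶) N.
|F| = 1.21×10⁻¹⁵ N.

|F| ≈ 1.21×10⁻¹⁵ N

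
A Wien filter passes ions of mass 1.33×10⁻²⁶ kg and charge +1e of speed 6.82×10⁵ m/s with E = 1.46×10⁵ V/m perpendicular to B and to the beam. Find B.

Balance of forces in the selector: qE = qvB ⇒ B = E/v.
B = 1.46×10⁵/6.82×10⁵ = 0.214 T.

B = 0.214 T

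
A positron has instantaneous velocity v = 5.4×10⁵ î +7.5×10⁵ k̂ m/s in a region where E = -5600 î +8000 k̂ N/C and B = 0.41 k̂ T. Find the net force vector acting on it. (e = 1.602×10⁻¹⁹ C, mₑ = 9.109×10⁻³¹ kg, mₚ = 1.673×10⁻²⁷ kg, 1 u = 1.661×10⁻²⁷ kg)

v×B = (0, -2.21×10⁵, 0) N/C.
E + v×B = (-5600, -2.21×10⁵, 8000) N/C.
F = q(E + v×B) = (1.602×10⁻¹⁹ C)·(-5600, -2.21×10⁵, 8000) = (-8.97×10⁻¹⁶, -3.55×10⁻¹⁴, 1.28×10⁻¹⁵) N.

F ≈ (-8.97×10⁻¹⁶, -3.55×10⁻¹⁴, 1.28×10⁻¹⁵) N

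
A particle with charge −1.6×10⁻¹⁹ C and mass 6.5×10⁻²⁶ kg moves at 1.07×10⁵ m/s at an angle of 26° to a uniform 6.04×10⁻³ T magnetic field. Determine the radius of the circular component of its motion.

v⊥ = v sinθ = 1.07×10⁵·sin26° ≈ 4.691×10⁴ m/s.
r = m v⊥/(|q|B) = (6.5×10⁻²⁶)(4.691×10⁴)/((1.6×10⁻¹⁹)(6.04×10⁻³)) ≈ 3.15 m.

r ≈ 3.15 m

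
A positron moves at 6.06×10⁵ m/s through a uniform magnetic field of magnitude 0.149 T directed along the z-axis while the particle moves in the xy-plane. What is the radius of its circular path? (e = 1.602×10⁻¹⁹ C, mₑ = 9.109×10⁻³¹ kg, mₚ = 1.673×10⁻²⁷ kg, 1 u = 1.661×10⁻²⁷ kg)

r ≈ 2.31×10⁻⁵ m

The magnetic force provides the centripetal force: |q|vB = mv²/r.
r = mv/(|q|B) = (9.109×10⁻³¹)(6.06×10⁵)/((1.602×10⁻¹⁹)(0.149)) ≈ 2.31×10⁻⁵ m.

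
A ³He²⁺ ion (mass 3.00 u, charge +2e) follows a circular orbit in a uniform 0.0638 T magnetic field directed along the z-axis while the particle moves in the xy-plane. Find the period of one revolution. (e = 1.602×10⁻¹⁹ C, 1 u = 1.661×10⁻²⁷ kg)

The cyclotron period depends only on m, q, B: T = 2πm/(|q|B).
T = 2π(4.983×10⁻²⁷)/((3.204×10⁻¹⁹)(0.0638)) ≈ 1.53×10⁻⁶ s.

T ≈ 1.53×10⁻⁶ s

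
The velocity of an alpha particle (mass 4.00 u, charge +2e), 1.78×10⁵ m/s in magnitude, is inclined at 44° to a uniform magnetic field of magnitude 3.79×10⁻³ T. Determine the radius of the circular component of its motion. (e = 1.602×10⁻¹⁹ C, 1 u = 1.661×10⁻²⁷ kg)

r ≈ 0.677 m

v⊥ = v sinθ = 1.78×10⁵·sin44° ≈ 1.236×10⁵ m/s.
r = m v⊥/(|q|B) = (6.644×10⁻²⁷)(1.236×10⁵)/((3.204×10⁻¹⁹)(3.79×10⁻³)) ≈ 0.677 m.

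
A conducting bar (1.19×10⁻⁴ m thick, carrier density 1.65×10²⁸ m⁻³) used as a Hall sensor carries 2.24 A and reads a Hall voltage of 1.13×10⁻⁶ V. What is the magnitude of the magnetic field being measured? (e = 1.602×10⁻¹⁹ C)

B ≈ 0.159 T

From V_H = IB/(n e t), B = V_H n e t / I.
B = (1.13×10⁻⁶)(1.65×10²⁸)(1.602×10⁻¹⁹)(1.19×10⁻⁴)/2.24 ≈ 0.159 T.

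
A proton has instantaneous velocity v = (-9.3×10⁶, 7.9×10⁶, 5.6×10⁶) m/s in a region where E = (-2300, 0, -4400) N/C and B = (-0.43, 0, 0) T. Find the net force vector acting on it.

v×B = (0, -2.41×10⁶, 3.40×10⁶) N/C.
E + v×B = (-2300, -2.41×10⁶, 3.39×10⁶) N/C.
F = q(E + v×B) = (1.602×10⁻¹⁹ C)·(-2300, -2.41×10⁶, 3.39×10⁶) = (-3.68×10⁻¹⁶, -3.86×10⁻¹³, 5.43×10⁻¹³) N.

F ≈ (-3.68×10⁻¹⁶, -3.86×10⁻¹³, 5.43×10⁻¹³) N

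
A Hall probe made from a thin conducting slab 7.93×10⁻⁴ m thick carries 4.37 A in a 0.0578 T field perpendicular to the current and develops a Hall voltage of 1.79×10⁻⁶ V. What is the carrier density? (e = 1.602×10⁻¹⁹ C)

n ≈ 1.11×10²⁷ m⁻³

From V_H = IB/(n e t), n = IB/(V_H e t).
n = (4.37)(0.0578)/((1.79×10⁻⁶)(1.602×10⁻¹⁹)(7.93×10⁻⁴)) ≈ 1.11×10²⁷ m⁻³.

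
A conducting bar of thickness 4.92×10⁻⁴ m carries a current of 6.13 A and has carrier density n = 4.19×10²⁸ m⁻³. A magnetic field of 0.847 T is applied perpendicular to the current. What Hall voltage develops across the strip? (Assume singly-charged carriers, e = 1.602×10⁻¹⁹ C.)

V_H = IB/(n e t).
V_H = (6.13)(0.847)/((4.19×10²⁸)(1.602×10⁻¹⁹)(4.92×10⁻⁴)) ≈ 1.57×10⁻⁶ V.

V_H ≈ 1.57×10⁻⁶ V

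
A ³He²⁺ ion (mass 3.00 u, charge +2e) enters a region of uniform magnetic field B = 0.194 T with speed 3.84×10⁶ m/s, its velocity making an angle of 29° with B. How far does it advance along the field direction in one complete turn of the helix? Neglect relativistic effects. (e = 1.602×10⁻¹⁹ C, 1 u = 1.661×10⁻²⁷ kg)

v∥ = v cosθ = 3.84×10⁶·cos29° ≈ 3.359×10⁶ m/s.
T = 2πm/(|q|B) = 2π(4.983×10⁻²⁷)/((3.204×10⁻¹⁹)(0.194)) ≈ 5.037×10⁻⁷ s.
pitch = v∥ T = (3.359×10⁶)(5.037×10⁻⁷) ≈ 1.69 m.

p ≈ 1.69 m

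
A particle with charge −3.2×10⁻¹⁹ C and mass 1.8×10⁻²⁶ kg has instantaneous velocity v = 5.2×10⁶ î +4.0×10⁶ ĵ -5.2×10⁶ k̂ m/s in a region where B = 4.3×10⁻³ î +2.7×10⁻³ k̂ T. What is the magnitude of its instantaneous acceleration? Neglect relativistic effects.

v×B = (1.08×10⁴, -3.64×10⁴, -1.72×10⁴) N/C.
F = q v×B = (−3.2×10⁻¹⁹ C)·(1.08×10⁴, -3.64×10⁴, -1.72×10⁴) = (-3.46×10⁻¹⁵, 1.16×10⁻¹⁴, 5.50×10⁻¹⁵) N.
|a| = |F|/m = 1.334×10⁻¹⁴/1.8×10⁻²⁶ ≈ 7.41×10¹¹ m/s².

|a| ≈ 7.41×10¹¹ m/s²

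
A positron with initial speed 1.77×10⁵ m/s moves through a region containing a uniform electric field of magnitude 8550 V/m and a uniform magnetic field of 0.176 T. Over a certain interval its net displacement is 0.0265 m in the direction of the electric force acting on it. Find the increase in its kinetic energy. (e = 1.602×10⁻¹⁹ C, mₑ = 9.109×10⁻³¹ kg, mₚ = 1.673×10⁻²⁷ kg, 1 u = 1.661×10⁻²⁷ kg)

ΔKE ≈ 3.63×10⁻¹⁷ J

The magnetic force is always ⟂ v and does no work; only the electric force changes KE.
ΔKE = F_E · d = |q|E d = (1.602×10⁻¹⁹)(8550)(0.0265) ≈ 3.63×10⁻¹⁷ J.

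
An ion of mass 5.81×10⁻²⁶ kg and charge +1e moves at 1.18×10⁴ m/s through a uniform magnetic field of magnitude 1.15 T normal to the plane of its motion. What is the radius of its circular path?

r ≈ 3.72×10⁻³ m

The magnetic force provides the centripetal force: |q|vB = mv²/r.
r = mv/(|q|B) = (5.81×10⁻²⁶)(1.18×10⁴)/((1.602×10⁻¹⁹)(1.15)) ≈ 3.72×10⁻³ m.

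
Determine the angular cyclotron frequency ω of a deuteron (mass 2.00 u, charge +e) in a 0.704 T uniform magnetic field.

ω = |q|B/m.
ω = (1.602×10⁻¹⁹)(0.704)/3.322×10⁻²⁷ ≈ 3.39×10⁷ rad/s.

ω ≈ 3.39×10⁷ rad/s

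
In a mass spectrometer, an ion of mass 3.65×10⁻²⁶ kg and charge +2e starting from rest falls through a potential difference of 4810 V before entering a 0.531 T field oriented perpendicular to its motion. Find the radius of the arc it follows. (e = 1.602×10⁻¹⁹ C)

Acceleration: |q|V = ½mv² ⇒ v = √(2|q|V/m) = √(2·3.204×10⁻¹⁹·4810/3.65×10⁻²⁶) ≈ 2.906×10⁵ m/s.
In the field: r = mv/(|q|B) = (3.65×10⁻²⁶)(2.906×10⁵)/((3.204×10⁻¹⁹)(0.531)) ≈ 0.0623 m.

r ≈ 0.0623 m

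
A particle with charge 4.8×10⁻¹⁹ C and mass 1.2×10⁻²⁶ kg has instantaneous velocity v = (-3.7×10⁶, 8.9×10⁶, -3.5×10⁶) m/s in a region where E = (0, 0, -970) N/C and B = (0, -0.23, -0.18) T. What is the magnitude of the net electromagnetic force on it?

v×B = (-2.41×10⁶, -6.66×10⁵, 8.51×10⁵) N/C.
E + v×B = (-2.41×10⁶, -6.66×10⁵, 8.50×10⁵) N/C.
F = q(E + v×B) = (4.8×10⁻¹⁹ C)·(-2.41×10⁶, -6.66×10⁵, 8.50×10⁵) = (-1.16×10⁻¹², -3.20×10⁻¹³, 4.08×10⁻¹³) N.
|F| = 1.27×10⁻¹² N.

|F| ≈ 1.27×10⁻¹² N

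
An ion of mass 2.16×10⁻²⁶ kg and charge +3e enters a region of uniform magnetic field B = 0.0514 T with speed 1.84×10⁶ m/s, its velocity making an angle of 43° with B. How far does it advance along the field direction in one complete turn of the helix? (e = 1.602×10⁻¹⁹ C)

p ≈ 7.39 m

v∥ = v cosθ = 1.84×10⁶·cos43° ≈ 1.346×10⁶ m/s.
T = 2πm/(|q|B) = 2π(2.16×10⁻²⁶)/((4.806×10⁻¹⁹)(0.0514)) ≈ 5.494×10⁻⁶ s.
pitch = v∥ T = (1.346×10⁶)(5.494×10⁻⁶) ≈ 7.39 m.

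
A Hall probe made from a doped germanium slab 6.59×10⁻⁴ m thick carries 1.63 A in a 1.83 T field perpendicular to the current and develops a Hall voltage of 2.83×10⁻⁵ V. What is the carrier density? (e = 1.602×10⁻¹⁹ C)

From V_H = IB/(n e t), n = IB/(V_H e t).
n = (1.63)(1.83)/((2.83×10⁻⁵)(1.602×10⁻¹⁹)(6.59×10⁻⁴)) ≈ 9.98×10²⁶ m⁻³.

n ≈ 9.98×10²⁶ m⁻³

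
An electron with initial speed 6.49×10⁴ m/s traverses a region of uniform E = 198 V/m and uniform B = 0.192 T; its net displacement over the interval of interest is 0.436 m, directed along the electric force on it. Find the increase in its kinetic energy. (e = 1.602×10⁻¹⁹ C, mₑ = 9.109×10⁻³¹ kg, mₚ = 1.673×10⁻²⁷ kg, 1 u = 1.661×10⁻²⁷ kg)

ΔKE ≈ 1.38×10⁻¹⁷ J

The magnetic force is always ⟂ v and does no work; only the electric force changes KE.
ΔKE = F_E · d = |q|E d = (1.602×10⁻¹⁹)(198)(0.436) ≈ 1.38×10⁻¹⁷ J.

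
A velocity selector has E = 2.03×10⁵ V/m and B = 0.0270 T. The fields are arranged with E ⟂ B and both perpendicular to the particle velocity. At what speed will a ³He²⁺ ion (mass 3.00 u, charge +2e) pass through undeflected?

Zero net Lorentz force requires |qE| = |q v×B|, i.e. E = vB.
v = E/B = 2.03×10⁵/0.0270 = 7.52×10⁶ m/s.

v = 7.52×10⁶ m/s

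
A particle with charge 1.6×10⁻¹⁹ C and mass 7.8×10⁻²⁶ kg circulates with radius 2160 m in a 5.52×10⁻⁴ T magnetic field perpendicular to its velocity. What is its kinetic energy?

v = |q|Br/m, then KE = ½mv² = (qBr)²/(2m).
v = (1.6×10⁻¹⁹)(5.52×10⁻⁴)(2160)/7.8×10⁻²⁶ ≈ 2.446×10⁶ m/s.
KE = ½(7.8×10⁻²⁶)(2.446×10⁶)² ≈ 2.33×10⁻¹³ J.

KE ≈ 2.33×10⁻¹³ J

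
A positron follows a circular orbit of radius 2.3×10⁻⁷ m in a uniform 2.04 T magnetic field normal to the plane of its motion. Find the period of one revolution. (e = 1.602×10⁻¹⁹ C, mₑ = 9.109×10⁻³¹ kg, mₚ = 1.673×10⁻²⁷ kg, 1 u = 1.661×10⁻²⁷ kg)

T ≈ 1.75×10⁻¹¹ s

The cyclotron period depends only on m, q, B: T = 2πm/(|q|B).
T = 2π(9.109×10⁻³¹)/((1.602×10⁻¹⁹)(2.04)) ≈ 1.75×10⁻¹¹ s.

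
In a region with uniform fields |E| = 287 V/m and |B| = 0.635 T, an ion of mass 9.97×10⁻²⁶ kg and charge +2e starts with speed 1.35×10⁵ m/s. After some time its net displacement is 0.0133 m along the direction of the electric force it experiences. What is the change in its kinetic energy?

The magnetic force is always ⟂ v and does no work; only the electric force changes KE.
ΔKE = F_E · d = |q|E d = (3.204×10⁻¹⁹)(287)(0.0133) ≈ 1.22×10⁻¹⁸ J.

ΔKE ≈ 1.22×10⁻¹⁸ J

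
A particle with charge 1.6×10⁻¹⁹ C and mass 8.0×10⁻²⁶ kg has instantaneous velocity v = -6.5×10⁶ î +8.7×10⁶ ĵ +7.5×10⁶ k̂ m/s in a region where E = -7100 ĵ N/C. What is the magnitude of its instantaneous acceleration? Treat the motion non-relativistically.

|a| ≈ 1.42×10¹⁰ m/s²

Only an electric field acts, so F = qE = (1.6×10⁻¹⁹ C)·(0, -7100, 0) = (0, -1.14×10⁻¹⁵, 0) N.
|a| = |F|/m = 1.136×10⁻¹⁵/8.0×10⁻²⁶ ≈ 1.42×10¹⁰ m/s².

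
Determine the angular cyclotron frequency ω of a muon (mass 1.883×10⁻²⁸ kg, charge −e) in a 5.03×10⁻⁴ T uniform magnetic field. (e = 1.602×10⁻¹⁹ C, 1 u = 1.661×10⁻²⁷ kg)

ω ≈ 4.28×10⁵ rad/s

ω = |q|B/m.
ω = (1.602×10⁻¹⁹)(5.03×10⁻⁴)/1.883×10⁻²⁸ ≈ 4.28×10⁵ rad/s.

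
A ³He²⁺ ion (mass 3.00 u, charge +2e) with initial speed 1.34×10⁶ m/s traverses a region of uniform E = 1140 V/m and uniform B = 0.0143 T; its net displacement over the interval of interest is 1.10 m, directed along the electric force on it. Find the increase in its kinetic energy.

ΔKE ≈ 4.02×10⁻¹⁶ J

The magnetic force is always ⟂ v and does no work; only the electric force changes KE.
ΔKE = F_E · d = |q|E d = (3.204×10⁻¹⁹)(1140)(1.10) ≈ 4.02×10⁻¹⁶ J.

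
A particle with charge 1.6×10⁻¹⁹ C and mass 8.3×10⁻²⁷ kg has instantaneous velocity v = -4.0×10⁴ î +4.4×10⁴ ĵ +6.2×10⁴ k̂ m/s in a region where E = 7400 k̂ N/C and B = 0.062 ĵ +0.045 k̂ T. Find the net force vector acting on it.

F ≈ (-2.98×10⁻¹⁶, 2.88×10⁻¹⁶, 7.87×10⁻¹⁶) N

v×B = (-1860, 1800, -2480) N/C.
E + v×B = (-1860, 1800, 4920) N/C.
F = q(E + v×B) = (1.6×10⁻¹⁹ C)·(-1860, 1800, 4920) = (-2.98×10⁻¹⁶, 2.88×10⁻¹⁶, 7.87×10⁻¹⁶) N.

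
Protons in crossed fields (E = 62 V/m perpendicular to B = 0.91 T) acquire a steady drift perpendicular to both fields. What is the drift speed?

The E×B drift speed is v_d = E/B.
v_d = 62/0.91 = 68 m/s.

v_d ≈ 68 m/s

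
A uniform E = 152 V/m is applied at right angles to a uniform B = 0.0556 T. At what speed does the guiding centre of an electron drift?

The steady drift has the magnetic force balancing the electric force, so v_d = E/B.
v_d = 152/0.0556 = 2730 m/s.

v_d ≈ 2730 m/s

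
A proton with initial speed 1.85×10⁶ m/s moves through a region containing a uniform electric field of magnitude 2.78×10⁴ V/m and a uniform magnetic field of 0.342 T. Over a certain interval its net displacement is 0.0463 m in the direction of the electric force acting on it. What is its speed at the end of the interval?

B does no work; ΔKE = |q|E d.
½mv_f² = ½mv₀² + |q|Ed = ½(1.673×10⁻²⁷)(1.85×10⁶)² + (1.602×10⁻¹⁹)(2.78×10⁴)(0.0463) ≈ 2.863×10⁻¹⁵ J + 2.062×10⁻¹⁶ J ≈ 3.069×10⁻¹⁵ J.
v_f = √(2·3.069×10⁻¹⁵/1.673×10⁻²⁷) ≈ 1.92×10⁶ m/s.

v_f ≈ 1.92×10⁶ m/s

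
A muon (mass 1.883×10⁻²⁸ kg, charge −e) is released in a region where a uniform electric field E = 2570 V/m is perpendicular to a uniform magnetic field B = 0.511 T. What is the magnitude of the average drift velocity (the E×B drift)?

The steady drift has the magnetic force balancing the electric force, so v_d = E/B.
v_d = 2570/0.511 = 5030 m/s.

v_d ≈ 5030 m/s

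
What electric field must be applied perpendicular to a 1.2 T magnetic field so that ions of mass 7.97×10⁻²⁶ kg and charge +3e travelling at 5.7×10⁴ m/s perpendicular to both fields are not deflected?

For straight-line motion qE = qvB, so E = vB.
E = 5.7×10⁴ × 1.2 = 6.8×10⁴ V/m.

E = 6.8×10⁴ V/m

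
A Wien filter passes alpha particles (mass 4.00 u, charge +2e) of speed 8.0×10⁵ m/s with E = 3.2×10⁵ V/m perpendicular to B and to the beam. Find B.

B = 0.40 T

Balance of forces in the selector: qE = qvB ⇒ B = E/v.
B = 3.2×10⁵/8.0×10⁵ = 0.40 T.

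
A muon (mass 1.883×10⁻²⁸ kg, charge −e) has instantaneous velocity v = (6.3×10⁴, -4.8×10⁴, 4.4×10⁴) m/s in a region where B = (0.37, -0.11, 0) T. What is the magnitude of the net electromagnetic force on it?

|F| ≈ 3.23×10⁻¹⁵ N

v×B = (4840, 1.63×10⁴, 1.08×10⁴) N/C.
F = q v×B = (−1.602×10⁻¹⁹ C)·(4840, 1.63×10⁴, 1.08×10⁴) = (-7.75×10⁻¹⁶, -2.61×10⁻¹⁵, -1.73×10⁻¹⁵) N.
|F| = 3.23×10⁻¹⁵ N.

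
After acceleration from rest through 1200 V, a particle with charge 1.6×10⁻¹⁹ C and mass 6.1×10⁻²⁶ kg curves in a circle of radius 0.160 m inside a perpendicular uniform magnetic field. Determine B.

v = √(2|q|V/m) = √(2·1.6×10⁻¹⁹·1200/6.1×10⁻²⁶) ≈ 7.934×10⁴ m/s.
B = mv/(|q|r) = (6.1×10⁻²⁶)(7.934×10⁴)/((1.6×10⁻¹⁹)(0.160)) ≈ 0.189 T.

B ≈ 0.189 T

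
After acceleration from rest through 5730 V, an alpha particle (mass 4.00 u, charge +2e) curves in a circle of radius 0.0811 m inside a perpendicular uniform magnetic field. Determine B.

B ≈ 0.190 T

v = √(2|q|V/m) = √(2·3.204×10⁻¹⁹·5730/6.644×10⁻²⁷) ≈ 7.434×10⁵ m/s.
B = mv/(|q|r) = (6.644×10⁻²⁷)(7.434×10⁵)/((3.204×10⁻¹⁹)(0.0811)) ≈ 0.190 T.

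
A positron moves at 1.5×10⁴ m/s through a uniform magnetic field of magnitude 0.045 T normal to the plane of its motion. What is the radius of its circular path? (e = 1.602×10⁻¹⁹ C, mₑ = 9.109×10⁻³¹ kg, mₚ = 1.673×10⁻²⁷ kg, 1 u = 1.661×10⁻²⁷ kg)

The magnetic force provides the centripetal force: |q|vB = mv²/r.
r = mv/(|q|B) = (9.109×10⁻³¹)(1.5×10⁴)/((1.602×10⁻¹⁹)(0.045)) ≈ 1.9×10⁻⁶ m.

r ≈ 1.9×10⁻⁶ m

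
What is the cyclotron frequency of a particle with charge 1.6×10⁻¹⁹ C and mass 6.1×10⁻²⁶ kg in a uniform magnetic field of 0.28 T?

f = |q|B/(2πm).
f = (1.6×10⁻¹⁹)(0.28)/(2π·6.1×10⁻²⁶) ≈ 1.2×10⁵ Hz.

f ≈ 1.2×10⁵ Hz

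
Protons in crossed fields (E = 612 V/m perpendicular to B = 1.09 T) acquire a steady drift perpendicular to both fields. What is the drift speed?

v_d ≈ 561 m/s

In crossed fields the guiding centre drifts at v_d = |E×B|/B² = E/B, independent of charge and mass.
v_d = 612/1.09 = 561 m/s.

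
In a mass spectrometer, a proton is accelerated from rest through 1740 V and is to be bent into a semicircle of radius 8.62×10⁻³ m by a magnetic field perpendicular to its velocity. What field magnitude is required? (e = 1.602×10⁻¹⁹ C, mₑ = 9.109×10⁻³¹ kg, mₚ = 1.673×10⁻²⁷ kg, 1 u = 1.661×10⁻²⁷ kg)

v = √(2|q|V/m) = √(2·1.602×10⁻¹⁹·1740/1.673×10⁻²⁷) ≈ 5.773×10⁵ m/s.
B = mv/(|q|r) = (1.673×10⁻²⁷)(5.773×10⁵)/((1.602×10⁻¹⁹)(8.62×10⁻³)) ≈ 0.699 T.

B ≈ 0.699 T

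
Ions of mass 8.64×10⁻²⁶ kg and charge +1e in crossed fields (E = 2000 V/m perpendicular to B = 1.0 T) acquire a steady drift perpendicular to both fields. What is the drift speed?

v_d ≈ 2000 m/s

The E×B drift speed is v_d = E/B.
v_d = 2000/1.0 = 2000 m/s.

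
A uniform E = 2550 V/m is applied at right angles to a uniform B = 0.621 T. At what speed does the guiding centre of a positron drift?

In crossed fields the guiding centre drifts at v_d = |E×B|/B² = E/B, independent of charge and mass.
v_d = 2550/0.621 = 4110 m/s.

v_d ≈ 4110 m/s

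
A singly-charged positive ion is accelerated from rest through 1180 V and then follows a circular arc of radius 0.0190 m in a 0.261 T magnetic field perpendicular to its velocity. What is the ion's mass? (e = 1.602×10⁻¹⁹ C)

Combine |q|V = ½mv² and r = mv/(|q|B): eliminate v to get m = qB²r²/(2V).
m = (1.602×10⁻¹⁹)(0.261)²(0.0190)²/(2·1180) ≈ 1.67×10⁻²⁷ kg.

m ≈ 1.67×10⁻²⁷ kg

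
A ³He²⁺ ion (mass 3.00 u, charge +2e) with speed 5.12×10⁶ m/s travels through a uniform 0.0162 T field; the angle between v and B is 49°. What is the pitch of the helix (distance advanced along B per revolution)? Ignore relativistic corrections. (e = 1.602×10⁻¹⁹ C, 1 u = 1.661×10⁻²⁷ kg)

p ≈ 20.3 m

v∥ = v cosθ = 5.12×10⁶·cos49° ≈ 3.359×10⁶ m/s.
T = 2πm/(|q|B) = 2π(4.983×10⁻²⁷)/((3.204×10⁻¹⁹)(0.0162)) ≈ 6.032×10⁻⁶ s.
pitch = v∥ T = (3.359×10⁶)(6.032×10⁻⁶) ≈ 20.3 m.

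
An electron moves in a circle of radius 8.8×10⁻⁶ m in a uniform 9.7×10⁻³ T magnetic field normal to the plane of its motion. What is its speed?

v ≈ 1.5×10⁴ m/s

From |q|vB = mv²/r, v = |q|Br/m.
v = (1.602×10⁻¹⁹)(9.7×10⁻³)(8.8×10⁻⁶)/9.109×10⁻³¹ ≈ 1.5×10⁴ m/s.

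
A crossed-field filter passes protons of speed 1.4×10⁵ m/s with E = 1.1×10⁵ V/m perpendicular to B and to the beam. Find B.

Balance of forces in the selector: qE = qvB ⇒ B = E/v.
B = 1.1×10⁵/1.4×10⁵ = 0.79 T.

B = 0.79 T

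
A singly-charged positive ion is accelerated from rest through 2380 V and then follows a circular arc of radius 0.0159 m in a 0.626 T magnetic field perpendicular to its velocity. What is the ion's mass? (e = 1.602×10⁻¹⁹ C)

Combine |q|V = ½mv² and r = mv/(|q|B): eliminate v to get m = qB²r²/(2V).
m = (1.602×10⁻¹⁹)(0.626)²(0.0159)²/(2·2380) ≈ 3.33×10⁻²⁷ kg.

m ≈ 3.33×10⁻²⁷ kg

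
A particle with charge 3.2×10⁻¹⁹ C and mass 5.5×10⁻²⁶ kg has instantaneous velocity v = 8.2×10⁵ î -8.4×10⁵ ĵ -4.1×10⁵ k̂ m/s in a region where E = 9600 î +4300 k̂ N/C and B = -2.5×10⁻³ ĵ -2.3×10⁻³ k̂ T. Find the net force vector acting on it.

v×B = (907, 1890, -2050) N/C.
E + v×B = (1.05×10⁴, 1890, 2250) N/C.
F = q(E + v×B) = (3.2×10⁻¹⁹ C)·(1.05×10⁴, 1890, 2250) = (3.36×10⁻¹⁵, 6.04×10⁻¹⁶, 7.20×10⁻¹⁶) N.

F ≈ (3.36×10⁻¹⁵, 6.04×10⁻¹⁶, 7.20×10⁻¹⁶) N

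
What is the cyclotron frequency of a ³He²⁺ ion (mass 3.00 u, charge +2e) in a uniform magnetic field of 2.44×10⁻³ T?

f = |q|B/(2πm).
f = (3.204×10⁻¹⁹)(2.44×10⁻³)/(2π·4.983×10⁻²⁷) ≈ 2.50×10⁴ Hz.

f ≈ 2.50×10⁴ Hz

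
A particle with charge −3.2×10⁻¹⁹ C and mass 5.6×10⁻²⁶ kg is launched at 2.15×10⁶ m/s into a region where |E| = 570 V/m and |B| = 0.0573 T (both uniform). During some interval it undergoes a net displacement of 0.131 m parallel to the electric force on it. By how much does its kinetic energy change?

The magnetic force is always ⟂ v and does no work; only the electric force changes KE.
ΔKE = F_E · d = |q|E d = (3.2×10⁻¹⁹)(570)(0.131) ≈ 2.39×10⁻¹⁷ J.

ΔKE ≈ 2.39×10⁻¹⁷ J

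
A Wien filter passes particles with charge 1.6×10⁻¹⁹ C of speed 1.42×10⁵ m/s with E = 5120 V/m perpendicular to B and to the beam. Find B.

Balance of forces in the selector: qE = qvB ⇒ B = E/v.
B = 5120/1.42×10⁵ = 0.0361 T.

B = 0.0361 T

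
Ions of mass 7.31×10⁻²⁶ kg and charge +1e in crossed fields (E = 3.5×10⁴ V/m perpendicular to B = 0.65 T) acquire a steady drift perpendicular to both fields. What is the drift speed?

v_d ≈ 5.4×10⁴ m/s

The steady drift has the magnetic force balancing the electric force, so v_d = E/B.
v_d = 3.5×10⁴/0.65 = 5.4×10⁴ m/s.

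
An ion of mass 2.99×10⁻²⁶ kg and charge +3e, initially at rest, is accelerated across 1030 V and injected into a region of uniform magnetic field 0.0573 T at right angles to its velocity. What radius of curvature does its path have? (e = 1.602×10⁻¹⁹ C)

r ≈ 0.198 m

Acceleration: |q|V = ½mv² ⇒ v = √(2|q|V/m) = √(2·4.806×10⁻¹⁹·1030/2.99×10⁻²⁶) ≈ 1.820×10⁵ m/s.
In the field: r = mv/(|q|B) = (2.99×10⁻²⁶)(1.820×10⁵)/((4.806×10⁻¹⁹)(0.0573)) ≈ 0.198 m.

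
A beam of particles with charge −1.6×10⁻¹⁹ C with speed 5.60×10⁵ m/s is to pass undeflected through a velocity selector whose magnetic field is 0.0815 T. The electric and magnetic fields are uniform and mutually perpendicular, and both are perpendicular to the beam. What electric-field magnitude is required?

E = 4.56×10⁴ V/m

For straight-line motion qE = qvB, so E = vB.
E = 5.60×10⁵ × 0.0815 = 4.56×10⁴ V/m.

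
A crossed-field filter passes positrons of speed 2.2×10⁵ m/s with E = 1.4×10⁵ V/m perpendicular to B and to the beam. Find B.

Balance of forces in the selector: qE = qvB ⇒ B = E/v.
B = 1.4×10⁵/2.2×10⁵ = 0.64 T.

B = 0.64 T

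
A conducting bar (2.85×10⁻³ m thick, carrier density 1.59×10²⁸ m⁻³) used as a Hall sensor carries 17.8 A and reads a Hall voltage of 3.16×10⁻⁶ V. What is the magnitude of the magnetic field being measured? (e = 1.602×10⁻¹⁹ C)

B ≈ 1.29 T

From V_H = IB/(n e t), B = V_H n e t / I.
B = (3.16×10⁻⁶)(1.59×10²⁸)(1.602×10⁻¹⁹)(2.85×10⁻³)/17.8 ≈ 1.29 T.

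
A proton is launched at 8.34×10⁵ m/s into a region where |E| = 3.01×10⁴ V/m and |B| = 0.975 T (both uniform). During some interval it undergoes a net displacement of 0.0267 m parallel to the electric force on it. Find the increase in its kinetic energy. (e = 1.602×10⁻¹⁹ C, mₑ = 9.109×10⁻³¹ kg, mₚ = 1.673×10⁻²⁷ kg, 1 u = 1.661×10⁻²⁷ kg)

The magnetic force is always ⟂ v and does no work; only the electric force changes KE.
ΔKE = F_E · d = |q|E d = (1.602×10⁻¹⁹)(3.01×10⁴)(0.0267) ≈ 1.29×10⁻¹⁶ J.

ΔKE ≈ 1.29×10⁻¹⁶ J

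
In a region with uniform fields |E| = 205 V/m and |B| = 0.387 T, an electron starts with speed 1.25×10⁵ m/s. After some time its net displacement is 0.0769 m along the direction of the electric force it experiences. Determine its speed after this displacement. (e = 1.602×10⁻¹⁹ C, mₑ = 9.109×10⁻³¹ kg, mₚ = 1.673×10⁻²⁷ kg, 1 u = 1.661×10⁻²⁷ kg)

B does no work; ΔKE = |q|E d.
½mv_f² = ½mv₀² + |q|Ed = ½(9.109×10⁻³¹)(1.25×10⁵)² + (1.602×10⁻¹⁹)(205)(0.0769) ≈ 7.116×10⁻²¹ J + 2.525×10⁻¹⁸ J ≈ 2.533×10⁻¹⁸ J.
v_f = √(2·2.533×10⁻¹⁸/9.109×10⁻³¹) ≈ 2.36×10⁶ m/s.

v_f ≈ 2.36×10⁶ m/s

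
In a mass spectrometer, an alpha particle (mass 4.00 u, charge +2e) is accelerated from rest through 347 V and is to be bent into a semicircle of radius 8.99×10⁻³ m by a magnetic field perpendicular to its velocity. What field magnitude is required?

B ≈ 0.422 T

v = √(2|q|V/m) = √(2·3.204×10⁻¹⁹·347/6.644×10⁻²⁷) ≈ 1.829×10⁵ m/s.
B = mv/(|q|r) = (6.644×10⁻²⁷)(1.829×10⁵)/((3.204×10⁻¹⁹)(8.99×10⁻³)) ≈ 0.422 T.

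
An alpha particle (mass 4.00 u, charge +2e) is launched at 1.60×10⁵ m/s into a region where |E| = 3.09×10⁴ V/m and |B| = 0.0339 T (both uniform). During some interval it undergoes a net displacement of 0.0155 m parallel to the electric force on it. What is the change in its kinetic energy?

ΔKE ≈ 1.53×10⁻¹⁶ J

The magnetic force is always ⟂ v and does no work; only the electric force changes KE.
ΔKE = F_E · d = |q|E d = (3.204×10⁻¹⁹)(3.09×10⁴)(0.0155) ≈ 1.53×10⁻¹⁶ J.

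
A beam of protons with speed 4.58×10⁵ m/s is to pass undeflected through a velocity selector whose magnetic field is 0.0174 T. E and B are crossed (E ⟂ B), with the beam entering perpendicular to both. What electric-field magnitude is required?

For straight-line motion qE = qvB, so E = vB.
E = 4.58×10⁵ × 0.0174 = 7970 V/m.

E = 7970 V/m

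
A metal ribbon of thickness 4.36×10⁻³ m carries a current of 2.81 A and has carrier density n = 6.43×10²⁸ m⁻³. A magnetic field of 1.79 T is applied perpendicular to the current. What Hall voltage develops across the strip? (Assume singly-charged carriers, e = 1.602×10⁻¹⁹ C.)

V_H ≈ 1.12×10⁻⁷ V

V_H = IB/(n e t).
V_H = (2.81)(1.79)/((6.43×10²⁸)(1.602×10⁻¹⁹)(4.36×10⁻³)) ≈ 1.12×10⁻⁷ V.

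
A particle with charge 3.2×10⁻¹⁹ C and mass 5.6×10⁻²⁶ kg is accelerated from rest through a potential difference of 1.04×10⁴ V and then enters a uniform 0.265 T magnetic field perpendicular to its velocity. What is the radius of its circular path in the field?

r ≈ 0.228 m

Acceleration: |q|V = ½mv² ⇒ v = √(2|q|V/m) = √(2·3.2×10⁻¹⁹·1.04×10⁴/5.6×10⁻²⁶) ≈ 3.448×10⁵ m/s.
In the field: r = mv/(|q|B) = (5.6×10⁻²⁶)(3.448×10⁵)/((3.2×10⁻¹⁹)(0.265)) ≈ 0.228 m.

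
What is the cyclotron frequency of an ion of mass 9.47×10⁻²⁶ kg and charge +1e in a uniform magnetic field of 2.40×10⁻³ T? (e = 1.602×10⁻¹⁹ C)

f ≈ 646 Hz

f = |q|B/(2πm).
f = (1.602×10⁻¹⁹)(2.40×10⁻³)/(2π·9.47×10⁻²⁶) ≈ 646 Hz.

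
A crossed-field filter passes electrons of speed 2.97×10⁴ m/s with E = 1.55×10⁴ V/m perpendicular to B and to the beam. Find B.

Balance of forces in the selector: qE = qvB ⇒ B = E/v.
B = 1.55×10⁴/2.97×10⁴ = 0.522 T.

B = 0.522 T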